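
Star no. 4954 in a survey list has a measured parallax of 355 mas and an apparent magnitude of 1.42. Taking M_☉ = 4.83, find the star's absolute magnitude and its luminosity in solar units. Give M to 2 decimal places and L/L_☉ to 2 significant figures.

M ≈ 4.17; L/L_☉ ≈ 1.8

d = 1/p = 1000/355 mas = 2.817 pc
M = m − 5 log₁₀ d + 5 = 1.42 − 5·0.4498 + 5 = 4.171
M − M_☉ = 4.171 − 4.83 = -0.659
L/L_☉ = 10^(−0.4 × -0.659) = 1.835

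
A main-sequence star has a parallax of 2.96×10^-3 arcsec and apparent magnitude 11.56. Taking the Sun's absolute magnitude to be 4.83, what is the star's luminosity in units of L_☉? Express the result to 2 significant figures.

L/L_☉ ≈ 2.3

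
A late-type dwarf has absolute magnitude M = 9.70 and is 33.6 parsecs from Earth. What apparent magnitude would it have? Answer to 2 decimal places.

m ≈ 12.33

m = M + 5 log₁₀ d − 5 = 9.70 + 5·1.5263 − 5 = 12.332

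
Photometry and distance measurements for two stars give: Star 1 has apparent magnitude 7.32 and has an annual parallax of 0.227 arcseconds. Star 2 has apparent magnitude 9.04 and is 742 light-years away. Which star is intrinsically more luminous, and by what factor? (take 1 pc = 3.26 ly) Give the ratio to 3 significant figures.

Star 1: d = 1/p = 1/0.227″ = 4.405 pc
Star 1: M = m − 5 log₁₀ d + 5 = 7.32 − 5·0.6440 + 5 = 9.100
Star 2: d = 742 ly / 3.26 = 227.6 pc
Star 2: M = m − 5 log₁₀ d + 5 = 9.04 − 5·2.3572 + 5 = 2.254
ΔM = M_1 − M_2 = 9.100 − (2.254) = 6.846; smaller M is more luminous → Star 2.
L ratio = 10^(0.4 |ΔM|) = 10^2.738 = 547.6

Star 2 is more luminous, by a factor of 548.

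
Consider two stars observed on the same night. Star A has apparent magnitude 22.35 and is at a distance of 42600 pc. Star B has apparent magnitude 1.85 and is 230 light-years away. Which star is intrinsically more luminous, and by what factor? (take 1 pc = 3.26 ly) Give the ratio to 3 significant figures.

Star A: M = m − 5 log₁₀ d + 5 = 22.35 − 5·4.6294 + 5 = 4.203
Star B: d = 230 ly / 3.26 = 70.55 pc
Star B: M = m − 5 log₁₀ d + 5 = 1.85 − 5·1.8485 + 5 = -2.393
ΔM = M_A − M_B = 4.203 − (-2.393) = 6.596; smaller M is more luminous → Star B.
L ratio = 10^(0.4 |ΔM|) = 10^2.638 = 434.7

Star B is more luminous, by a factor of 435.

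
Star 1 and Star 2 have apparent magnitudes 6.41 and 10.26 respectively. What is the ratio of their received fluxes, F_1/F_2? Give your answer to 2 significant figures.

Δm = 6.41 − (10.26) = -3.85
Flux ratio = 10^(−0.4 Δm) = 10^(−0.4 × -3.85) = 10^1.540 = 34.67

F_1/F_2 ≈ 35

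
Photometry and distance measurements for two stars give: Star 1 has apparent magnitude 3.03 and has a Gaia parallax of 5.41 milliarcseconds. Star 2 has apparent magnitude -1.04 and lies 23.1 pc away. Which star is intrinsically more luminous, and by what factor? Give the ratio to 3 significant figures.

Star 1 is more luminous, by a factor of 1.51.

Star 1: p = 5.41 mas = 5.41×10^-3″ → d = 1/p = 184.8 pc
Star 1: M = m − 5 log₁₀ d + 5 = 3.03 − 5·2.2668 + 5 = -3.304
Star 2: M = m − 5 log₁₀ d + 5 = -1.04 − 5·1.3636 + 5 = -2.858
ΔM = M_1 − M_2 = -3.304 − (-2.858) = -0.446; smaller M is more luminous → Star 1.
L ratio = 10^(0.4 |ΔM|) = 10^0.178 = 1.508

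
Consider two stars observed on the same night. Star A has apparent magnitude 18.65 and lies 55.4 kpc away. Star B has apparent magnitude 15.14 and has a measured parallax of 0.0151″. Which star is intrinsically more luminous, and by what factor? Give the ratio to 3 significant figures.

Star A is more luminous, by a factor of 27600.

Star A: d = 55.4 kpc = 55400 pc
Star A: M = m − 5 log₁₀ d + 5 = 18.65 − 5·4.7435 + 5 = -0.068
Star B: d = 1/p = 1/0.0151″ = 66.23 pc
Star B: M = m − 5 log₁₀ d + 5 = 15.14 − 5·1.8210 + 5 = 11.035
ΔM = M_A − M_B = -0.068 − (11.035) = -11.102; smaller M is more luminous → Star A.
L ratio = 10^(0.4 |ΔM|) = 10^4.441 = 27600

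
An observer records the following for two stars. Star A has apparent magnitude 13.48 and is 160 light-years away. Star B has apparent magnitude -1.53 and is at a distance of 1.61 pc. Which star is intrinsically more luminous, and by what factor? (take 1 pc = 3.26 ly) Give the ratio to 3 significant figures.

Star B is more luminous, by a factor of 1090.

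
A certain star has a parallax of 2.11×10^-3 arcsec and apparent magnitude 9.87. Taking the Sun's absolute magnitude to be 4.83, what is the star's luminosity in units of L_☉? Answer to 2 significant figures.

d = 1/p = 1/2.11×10^-3″ = 473.9 pc
M = m − 5 log₁₀ d + 5 = 9.87 − 5·2.6757 + 5 = 1.491
M − M_☉ = 1.491 − 4.83 = -3.339
L/L_☉ = 10^(−0.4 × -3.339) = 21.65

L/L_☉ ≈ 22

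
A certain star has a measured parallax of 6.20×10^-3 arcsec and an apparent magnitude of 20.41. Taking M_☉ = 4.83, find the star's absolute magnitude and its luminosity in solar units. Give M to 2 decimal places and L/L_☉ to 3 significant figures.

d = 1/p = 1/6.20×10^-3″ = 161.3 pc
M = m − 5 log₁₀ d + 5 = 20.41 − 5·2.2076 + 5 = 14.372
M − M_☉ = 14.372 − 4.83 = 9.542
L/L_☉ = 10^(−0.4 × 9.542) = 1.525×10^-4

M ≈ 14.37; L/L_☉ ≈ 1.52×10^-4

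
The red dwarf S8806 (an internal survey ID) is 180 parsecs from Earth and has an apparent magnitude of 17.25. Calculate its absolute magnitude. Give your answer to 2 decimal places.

5 log₁₀(d/10 pc) = 5 log₁₀(180.0) − 5 = 6.276
M = m − 5 log₁₀(d/10) = 17.25 − 6.276 = 10.974

M ≈ 10.97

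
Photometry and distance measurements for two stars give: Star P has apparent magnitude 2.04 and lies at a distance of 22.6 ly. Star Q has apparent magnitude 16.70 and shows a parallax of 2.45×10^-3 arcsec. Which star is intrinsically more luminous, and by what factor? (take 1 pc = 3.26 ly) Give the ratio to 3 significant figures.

Star P is more luminous, by a factor of 211.

Star P: d = 22.6 ly / 3.26 = 6.933 pc
Star P: M = m − 5 log₁₀ d + 5 = 2.04 − 5·0.8409 + 5 = 2.836
Star Q: d = 1/p = 1/2.45×10^-3″ = 408.2 pc
Star Q: M = m − 5 log₁₀ d + 5 = 16.70 − 5·2.6108 + 5 = 8.646
ΔM = M_P − M_Q = 2.836 − (8.646) = -5.810; smaller M is more luminous → Star P.
L ratio = 10^(0.4 |ΔM|) = 10^2.324 = 210.9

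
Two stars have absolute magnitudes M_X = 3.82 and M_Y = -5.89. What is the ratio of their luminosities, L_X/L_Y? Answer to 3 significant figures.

L_X/L_Y ≈ 1.31×10^-4

ΔM = M_X − M_Y = 9.71
L_X/L_Y = 10^(−0.4 ΔM) = 10^-3.884 = 1.306×10^-4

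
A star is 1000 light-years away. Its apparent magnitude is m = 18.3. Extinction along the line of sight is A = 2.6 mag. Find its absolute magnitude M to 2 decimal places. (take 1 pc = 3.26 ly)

d = 1000 ly / 3.26 = 306.7 pc
5 log₁₀(d/10 pc) = 5 log₁₀(306.7) − 5 = 7.434
M = m − 5 log₁₀(d/10) − A = 18.3 − 7.434 − 2.6 = 8.266

M ≈ 8.27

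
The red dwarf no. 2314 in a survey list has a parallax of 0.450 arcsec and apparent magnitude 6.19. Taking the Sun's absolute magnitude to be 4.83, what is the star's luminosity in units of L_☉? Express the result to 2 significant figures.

d = 1/p = 1/0.450″ = 2.222 pc
M = m − 5 log₁₀ d + 5 = 6.19 − 5·0.3468 + 5 = 9.456
M − M_☉ = 9.456 − 4.83 = 4.626
L/L_☉ = 10^(−0.4 × 4.626) = 0.01411

L/L_☉ ≈ 0.014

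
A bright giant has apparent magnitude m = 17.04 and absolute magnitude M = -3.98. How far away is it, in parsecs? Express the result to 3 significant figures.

d ≈ 160000 pc

μ = m − M = 21.020
m − M = 5 log₁₀ d − 5
log₁₀ d = (m − M)/5 + 1 = 5.2040
d = 10^5.2040 = 160000 pc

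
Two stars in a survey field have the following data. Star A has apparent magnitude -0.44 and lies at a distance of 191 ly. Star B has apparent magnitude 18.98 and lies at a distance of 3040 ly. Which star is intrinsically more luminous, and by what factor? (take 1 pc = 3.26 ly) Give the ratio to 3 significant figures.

Star A is more luminous, by a factor of 231000.

Star A: d = 191 ly / 3.26 = 58.59 pc
Star A: M = m − 5 log₁₀ d + 5 = -0.44 − 5·1.7678 + 5 = -4.279
Star B: d = 3040 ly / 3.26 = 932.5 pc
Star B: M = m − 5 log₁₀ d + 5 = 18.98 − 5·2.9697 + 5 = 9.132
ΔM = M_A − M_B = -4.279 − (9.132) = -13.411; smaller M is more luminous → Star A.
L ratio = 10^(0.4 |ΔM|) = 10^5.364 = 231400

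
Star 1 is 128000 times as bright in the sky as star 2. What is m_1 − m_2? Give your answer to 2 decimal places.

Pogson: Δm = −2.5 log₁₀(ratio) = −2.5 log₁₀(128000) = −2.5 × 5.1072 = -12.768
Star 1 is brighter, so it has the smaller magnitude: the difference is negative.

m_1 − m_2 ≈ -12.77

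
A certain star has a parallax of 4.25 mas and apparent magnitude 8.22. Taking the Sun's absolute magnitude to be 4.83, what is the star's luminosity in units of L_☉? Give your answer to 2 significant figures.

d = 1/p = 1000/4.25 mas = 235.3 pc
M = m − 5 log₁₀ d + 5 = 8.22 − 5·2.3716 + 5 = 1.362
M − M_☉ = 1.362 − 4.83 = -3.468
L/L_☉ = 10^(−0.4 × -3.468) = 24.39

L/L_☉ ≈ 24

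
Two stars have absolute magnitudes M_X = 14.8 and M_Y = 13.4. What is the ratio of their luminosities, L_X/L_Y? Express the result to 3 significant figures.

ΔM = M_X − M_Y = 1.4
L_X/L_Y = 10^(−0.4 ΔM) = 10^-0.560 = 0.2754

L_X/L_Y ≈ 0.275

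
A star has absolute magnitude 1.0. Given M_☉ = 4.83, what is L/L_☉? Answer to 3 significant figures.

M − M_☉ = 1.0 − 4.83 = -3.830
L/L_☉ = 10^(−0.4 (M − M_☉)) = 10^1.532 = 34.04

L/L_☉ ≈ 34.0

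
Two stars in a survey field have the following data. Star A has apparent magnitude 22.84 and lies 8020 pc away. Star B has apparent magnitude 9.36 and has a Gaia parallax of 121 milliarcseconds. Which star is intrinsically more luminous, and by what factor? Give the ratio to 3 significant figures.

Star A is more luminous, by a factor of 3.82.

Star A: M = m − 5 log₁₀ d + 5 = 22.84 − 5·3.9042 + 5 = 8.319
Star B: p = 121 mas = 0.121″ → d = 1/p = 8.264 pc
Star B: M = m − 5 log₁₀ d + 5 = 9.36 − 5·0.9172 + 5 = 9.774
ΔM = M_A − M_B = 8.319 − (9.774) = -1.455; smaller M is more luminous → Star A.
L ratio = 10^(0.4 |ΔM|) = 10^0.582 = 3.819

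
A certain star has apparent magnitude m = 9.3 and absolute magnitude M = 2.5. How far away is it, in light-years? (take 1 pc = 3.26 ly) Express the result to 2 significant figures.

d ≈ 750 ly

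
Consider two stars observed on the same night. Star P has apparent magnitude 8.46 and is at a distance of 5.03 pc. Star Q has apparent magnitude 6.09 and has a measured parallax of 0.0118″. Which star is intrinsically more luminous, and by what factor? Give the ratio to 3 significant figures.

Star P: M = m − 5 log₁₀ d + 5 = 8.46 − 5·0.7016 + 5 = 9.952
Star Q: d = 1/p = 1/0.0118″ = 84.75 pc
Star Q: M = m − 5 log₁₀ d + 5 = 6.09 − 5·1.9281 + 5 = 1.449
ΔM = M_P − M_Q = 9.952 − (1.449) = 8.503; smaller M is more luminous → Star Q.
L ratio = 10^(0.4 |ΔM|) = 10^3.401 = 2518

Star Q is more luminous, by a factor of 2520.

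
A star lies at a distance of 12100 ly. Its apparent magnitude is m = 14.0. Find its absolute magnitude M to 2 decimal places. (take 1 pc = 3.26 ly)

M ≈ 1.15

d = 12100 ly / 3.26 = 3712 pc
5 log₁₀(d/10 pc) = 5 log₁₀(3712) − 5 = 12.848
M = m − 5 log₁₀(d/10) = 14.0 − 12.848 = 1.152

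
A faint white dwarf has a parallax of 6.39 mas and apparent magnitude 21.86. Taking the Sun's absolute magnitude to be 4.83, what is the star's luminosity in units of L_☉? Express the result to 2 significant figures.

L/L_☉ ≈ 3.8×10^-5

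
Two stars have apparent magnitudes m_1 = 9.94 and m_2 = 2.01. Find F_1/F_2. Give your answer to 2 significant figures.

Δm = 9.94 − (2.01) = 7.93
Flux ratio = 10^(−0.4 Δm) = 10^(−0.4 × 7.93) = 10^-3.172 = 6.730×10^-4

F_1/F_2 ≈ 6.7×10^-4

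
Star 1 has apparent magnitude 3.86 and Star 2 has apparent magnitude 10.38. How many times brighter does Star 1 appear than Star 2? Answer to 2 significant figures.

Δm = 3.86 − (10.38) = -6.52
Flux ratio = 10^(−0.4 Δm) = 10^(−0.4 × -6.52) = 10^2.608 = 405.5

410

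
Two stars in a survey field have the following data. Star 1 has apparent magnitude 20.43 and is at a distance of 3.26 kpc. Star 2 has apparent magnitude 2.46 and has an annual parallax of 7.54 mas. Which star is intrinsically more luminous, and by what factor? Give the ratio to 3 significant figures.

Star 2 is more luminous, by a factor of 25500.

Star 1: d = 3.26 kpc = 3260 pc
Star 1: M = m − 5 log₁₀ d + 5 = 20.43 − 5·3.5132 + 5 = 7.864
Star 2: p = 7.54 mas = 7.54×10^-3″ → d = 1/p = 132.6 pc
Star 2: M = m − 5 log₁₀ d + 5 = 2.46 − 5·2.1226 + 5 = -3.153
ΔM = M_1 − M_2 = 7.864 − (-3.153) = 11.017; smaller M is more luminous → Star 2.
L ratio = 10^(0.4 |ΔM|) = 10^4.407 = 25520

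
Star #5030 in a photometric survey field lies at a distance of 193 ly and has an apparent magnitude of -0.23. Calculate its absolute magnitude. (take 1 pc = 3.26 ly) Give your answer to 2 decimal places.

M ≈ -4.09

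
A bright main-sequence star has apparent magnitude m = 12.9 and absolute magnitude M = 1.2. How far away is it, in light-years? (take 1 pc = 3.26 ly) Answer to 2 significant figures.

d ≈ 7100 ly

μ = m − M = 11.700
m − M = 5 log₁₀ d − 5
log₁₀ d = (m − M)/5 + 1 = 3.3400
d = 10^3.3400 = 2188 pc
= 7132 ly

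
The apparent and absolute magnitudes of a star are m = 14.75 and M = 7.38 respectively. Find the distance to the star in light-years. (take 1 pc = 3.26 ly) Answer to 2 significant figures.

d ≈ 970 ly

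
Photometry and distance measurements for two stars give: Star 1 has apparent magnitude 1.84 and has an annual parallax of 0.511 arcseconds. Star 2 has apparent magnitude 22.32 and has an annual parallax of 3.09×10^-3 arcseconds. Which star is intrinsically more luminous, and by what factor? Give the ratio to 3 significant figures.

Star 1 is more luminous, by a factor of 5690.

Star 1: d = 1/p = 1/0.511″ = 1.957 pc
Star 1: M = m − 5 log₁₀ d + 5 = 1.84 − 5·0.2916 + 5 = 5.382
Star 2: d = 1/p = 1/3.09×10^-3″ = 323.6 pc
Star 2: M = m − 5 log₁₀ d + 5 = 22.32 − 5·2.5100 + 5 = 14.770
ΔM = M_1 − M_2 = 5.382 − (14.770) = -9.388; smaller M is more luminous → Star 1.
L ratio = 10^(0.4 |ΔM|) = 10^3.755 = 5690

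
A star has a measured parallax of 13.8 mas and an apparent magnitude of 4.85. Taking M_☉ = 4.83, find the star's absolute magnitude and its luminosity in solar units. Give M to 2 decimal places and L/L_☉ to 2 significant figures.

d = 1/p = 1000/13.8 mas = 72.46 pc
M = m − 5 log₁₀ d + 5 = 4.85 − 5·1.8601 + 5 = 0.549
M − M_☉ = 0.549 − 4.83 = -4.281
L/L_☉ = 10^(−0.4 × -4.281) = 51.55

M ≈ 0.55; L/L_☉ ≈ 52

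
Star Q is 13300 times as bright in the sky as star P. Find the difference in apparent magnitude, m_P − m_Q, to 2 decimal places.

m_P − m_Q ≈ 10.31

Pogson: Δm = −2.5 log₁₀(ratio) = −2.5 log₁₀(13300) = −2.5 × 4.1239 = -10.310
Star Q is brighter so has the smaller magnitude: m_P − m_Q is positive.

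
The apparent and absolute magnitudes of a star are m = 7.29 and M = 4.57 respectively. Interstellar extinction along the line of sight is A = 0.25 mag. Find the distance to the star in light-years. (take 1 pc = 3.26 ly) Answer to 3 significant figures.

d ≈ 102 ly

m − M = 5 log₁₀(d/10 pc) + A  ⇒  7.29 − (4.57) − 0.25 = 5 log₁₀(d/10)
2.470 = 5 log₁₀(d/10)
log₁₀ d = (m − M − A)/5 + 1 = 1.4940
d = 10^1.4940 = 31.19 pc
= 101.7 ly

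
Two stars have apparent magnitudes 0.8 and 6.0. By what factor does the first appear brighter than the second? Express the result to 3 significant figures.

120

Δm = 0.8 − (6.0) = -5.2
Flux ratio = 10^(−0.4 Δm) = 10^(−0.4 × -5.2) = 10^2.080 = 120.2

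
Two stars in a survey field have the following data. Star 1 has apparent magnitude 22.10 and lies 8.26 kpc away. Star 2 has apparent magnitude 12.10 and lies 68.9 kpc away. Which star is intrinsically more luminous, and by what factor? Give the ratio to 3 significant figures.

Star 2 is more luminous, by a factor of 696000.

Star 1: d = 8.26 kpc = 8260 pc
Star 1: M = m − 5 log₁₀ d + 5 = 22.10 − 5·3.9170 + 5 = 7.515
Star 2: d = 68.9 kpc = 68900 pc
Star 2: M = m − 5 log₁₀ d + 5 = 12.10 − 5·4.8382 + 5 = -7.091
ΔM = M_1 − M_2 = 7.515 − (-7.091) = 14.606; smaller M is more luminous → Star 2.
L ratio = 10^(0.4 |ΔM|) = 10^5.842 = 695800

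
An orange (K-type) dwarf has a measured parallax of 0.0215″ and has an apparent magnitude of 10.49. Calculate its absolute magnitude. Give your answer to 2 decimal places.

M ≈ 7.15

d = 1/p = 1/0.0215″ = 46.51 pc
5 log₁₀(d/10 pc) = 5 log₁₀(46.51) − 5 = 3.338
M = m − 5 log₁₀(d/10) = 10.49 − 3.338 = 7.152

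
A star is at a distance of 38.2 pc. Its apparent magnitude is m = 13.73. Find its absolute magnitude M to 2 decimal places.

M ≈ 10.82

5 log₁₀(d/10 pc) = 5 log₁₀(38.20) − 5 = 2.910
M = m − 5 log₁₀(d/10) = 13.73 − 2.910 = 10.820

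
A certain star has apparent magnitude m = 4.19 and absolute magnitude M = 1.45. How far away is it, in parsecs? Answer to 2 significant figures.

μ = m − M = 2.740
m − M = 5 log₁₀ d − 5
log₁₀ d = (m − M)/5 + 1 = 1.5480
d = 10^1.5480 = 35.32 pc

d ≈ 35 pc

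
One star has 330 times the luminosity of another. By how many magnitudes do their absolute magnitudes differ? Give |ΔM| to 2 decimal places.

Pogson: ΔM = −2.5 log₁₀(ratio) = −2.5 log₁₀(330) = −2.5 × 2.5185 = -6.296

|ΔM| ≈ 6.30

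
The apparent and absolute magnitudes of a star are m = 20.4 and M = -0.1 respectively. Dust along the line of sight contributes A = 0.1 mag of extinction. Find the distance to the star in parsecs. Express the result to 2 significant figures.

m − M = 5 log₁₀(d/10 pc) + A  ⇒  20.4 − (-0.1) − 0.1 = 5 log₁₀(d/10)
20.400 = 5 log₁₀(d/10)
log₁₀ d = (m − M − A)/5 + 1 = 5.0800
d = 10^5.0800 = 120200 pc

d ≈ 120000 pc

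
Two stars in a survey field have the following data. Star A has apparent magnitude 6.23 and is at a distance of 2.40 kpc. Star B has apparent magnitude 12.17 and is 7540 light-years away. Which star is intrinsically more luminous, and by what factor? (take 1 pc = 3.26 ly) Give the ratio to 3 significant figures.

Star A: d = 2.40 kpc = 2400 pc
Star A: M = m − 5 log₁₀ d + 5 = 6.23 − 5·3.3802 + 5 = -5.671
Star B: d = 7540 ly / 3.26 = 2313 pc
Star B: M = m − 5 log₁₀ d + 5 = 12.17 − 5·3.3642 + 5 = 0.349
ΔM = M_A − M_B = -5.671 − (0.349) = -6.020; smaller M is more luminous → Star A.
L ratio = 10^(0.4 |ΔM|) = 10^2.408 = 255.9

Star A is more luminous, by a factor of 256.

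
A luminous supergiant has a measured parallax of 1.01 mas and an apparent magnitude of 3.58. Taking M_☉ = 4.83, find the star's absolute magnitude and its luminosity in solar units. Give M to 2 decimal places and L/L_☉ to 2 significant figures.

M ≈ -6.40; L/L_☉ ≈ 31000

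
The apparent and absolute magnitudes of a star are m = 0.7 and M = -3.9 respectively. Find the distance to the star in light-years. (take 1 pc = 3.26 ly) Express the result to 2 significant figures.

d ≈ 270 ly

Distance modulus: m − M = 0.7 − (-3.9) = 4.600
m − M = 5 log₁₀ d − 5
log₁₀ d = (m − M)/5 + 1 = 1.9200
d = 10^1.9200 = 83.18 pc
= 271.2 ly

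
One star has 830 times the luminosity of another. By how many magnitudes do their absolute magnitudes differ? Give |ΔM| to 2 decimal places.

|ΔM| ≈ 7.30

Pogson: ΔM = −2.5 log₁₀(ratio) = −2.5 log₁₀(830) = −2.5 × 2.9191 = -7.298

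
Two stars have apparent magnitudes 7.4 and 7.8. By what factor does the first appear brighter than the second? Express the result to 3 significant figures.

Magnitude difference = -0.4
Flux ratio = 10^(−0.4 Δm) = 10^(−0.4 × -0.4) = 10^0.160 = 1.445

1.45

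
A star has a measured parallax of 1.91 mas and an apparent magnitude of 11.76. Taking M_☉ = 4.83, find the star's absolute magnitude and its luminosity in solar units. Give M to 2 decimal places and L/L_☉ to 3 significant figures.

d = 1/p = 1000/1.91 mas = 523.6 pc
M = m − 5 log₁₀ d + 5 = 11.76 − 5·2.7190 + 5 = 3.165
M − M_☉ = 3.165 − 4.83 = -1.665
L/L_☉ = 10^(−0.4 × -1.665) = 4.634

M ≈ 3.17; L/L_☉ ≈ 4.63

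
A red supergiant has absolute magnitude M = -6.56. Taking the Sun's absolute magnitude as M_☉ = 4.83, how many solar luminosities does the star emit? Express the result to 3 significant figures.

M − M_☉ = -6.56 − 4.83 = -11.390
L/L_☉ = 10^(−0.4 (M − M_☉)) = 10^4.556 = 35970

L/L_☉ ≈ 36000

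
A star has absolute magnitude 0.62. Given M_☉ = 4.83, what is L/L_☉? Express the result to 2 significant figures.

L/L_☉ ≈ 48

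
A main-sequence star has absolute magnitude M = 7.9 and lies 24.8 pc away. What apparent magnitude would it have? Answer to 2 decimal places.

m = M + 5 log₁₀ d − 5 = 7.9 + 5·1.3945 − 5 = 9.872

m ≈ 9.87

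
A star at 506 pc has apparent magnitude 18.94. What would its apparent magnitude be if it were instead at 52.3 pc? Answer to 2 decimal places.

m ≈ 14.01

Flux ∝ 1/d², so Δm = 5 log₁₀(d₂/d₁) = 5 log₁₀(52.3/506) = -4.928
m₂ = m₁ + Δm = 18.94 + (-4.928) = 14.012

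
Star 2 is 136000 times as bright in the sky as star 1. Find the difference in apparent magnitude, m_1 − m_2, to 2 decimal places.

m_1 − m_2 ≈ 12.83

Pogson: Δm = −2.5 log₁₀(ratio) = −2.5 log₁₀(136000) = −2.5 × 5.1335 = -12.834
Star 2 is brighter so has the smaller magnitude: m_1 − m_2 is positive.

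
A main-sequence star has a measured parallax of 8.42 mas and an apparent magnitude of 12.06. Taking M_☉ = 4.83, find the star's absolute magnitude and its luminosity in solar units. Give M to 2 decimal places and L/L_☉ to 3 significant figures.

M ≈ 6.69; L/L_☉ ≈ 0.181

d = 1/p = 1000/8.42 mas = 118.8 pc
M = m − 5 log₁₀ d + 5 = 12.06 − 5·2.0747 + 5 = 6.687
M − M_☉ = 6.687 − 4.83 = 1.857
L/L_☉ = 10^(−0.4 × 1.857) = 0.1809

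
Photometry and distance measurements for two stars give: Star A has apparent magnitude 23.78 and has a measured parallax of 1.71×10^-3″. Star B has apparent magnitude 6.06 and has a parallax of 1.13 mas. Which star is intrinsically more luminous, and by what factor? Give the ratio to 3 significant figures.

Star B is more luminous, by a factor of 2.80×10^7.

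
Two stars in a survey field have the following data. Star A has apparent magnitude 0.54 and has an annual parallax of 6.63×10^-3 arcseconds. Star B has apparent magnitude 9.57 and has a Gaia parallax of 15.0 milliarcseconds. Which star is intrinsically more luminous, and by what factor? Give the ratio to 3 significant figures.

Star A is more luminous, by a factor of 20900.

Star A: d = 1/p = 1/6.63×10^-3″ = 150.8 pc
Star A: M = m − 5 log₁₀ d + 5 = 0.54 − 5·2.1785 + 5 = -5.352
Star B: p = 15.0 mas = 0.0150″ → d = 1/p = 66.67 pc
Star B: M = m − 5 log₁₀ d + 5 = 9.57 − 5·1.8239 + 5 = 5.450
ΔM = M_A − M_B = -5.352 − (5.450) = -10.803; smaller M is more luminous → Star A.
L ratio = 10^(0.4 |ΔM|) = 10^4.321 = 20950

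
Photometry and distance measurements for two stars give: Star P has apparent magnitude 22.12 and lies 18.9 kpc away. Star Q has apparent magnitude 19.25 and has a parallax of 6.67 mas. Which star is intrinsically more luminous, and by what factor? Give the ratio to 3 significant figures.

Star P is more luminous, by a factor of 1130.

Star P: d = 18.9 kpc = 18900 pc
Star P: M = m − 5 log₁₀ d + 5 = 22.12 − 5·4.2765 + 5 = 5.738
Star Q: p = 6.67 mas = 6.67×10^-3″ → d = 1/p = 149.9 pc
Star Q: M = m − 5 log₁₀ d + 5 = 19.25 − 5·2.1759 + 5 = 13.371
ΔM = M_P − M_Q = 5.738 − (13.371) = -7.633; smaller M is more luminous → Star P.
L ratio = 10^(0.4 |ΔM|) = 10^3.053 = 1130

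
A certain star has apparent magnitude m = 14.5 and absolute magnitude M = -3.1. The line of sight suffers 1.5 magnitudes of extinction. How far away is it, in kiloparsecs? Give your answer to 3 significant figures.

m − M = 5 log₁₀(d/10 pc) + A  ⇒  14.5 − (-3.1) − 1.5 = 5 log₁₀(d/10)
16.100 = 5 log₁₀(d/10)
log₁₀ d = (m − M − A)/5 + 1 = 4.2200
d = 10^4.2200 = 16600 pc
= 16.60 kpc

d ≈ 16.6 kpc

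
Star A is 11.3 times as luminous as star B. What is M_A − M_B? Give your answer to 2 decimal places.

Pogson: ΔM = −2.5 log₁₀(ratio) = −2.5 log₁₀(11.3) = −2.5 × 1.0531 = -2.633
Star A is brighter, so it has the smaller magnitude: the difference is negative.

M_A − M_B ≈ -2.63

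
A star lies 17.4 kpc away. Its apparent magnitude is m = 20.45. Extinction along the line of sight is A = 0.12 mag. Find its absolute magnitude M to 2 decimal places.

M ≈ 4.13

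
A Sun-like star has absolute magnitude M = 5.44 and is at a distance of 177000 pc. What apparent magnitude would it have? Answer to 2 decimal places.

m ≈ 26.68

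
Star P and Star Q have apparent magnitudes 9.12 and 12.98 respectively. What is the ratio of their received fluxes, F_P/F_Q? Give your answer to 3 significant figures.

F_P/F_Q ≈ 35.0

Magnitude difference = -3.86
Flux ratio = 10^(−0.4 Δm) = 10^(−0.4 × -3.86) = 10^1.544 = 34.99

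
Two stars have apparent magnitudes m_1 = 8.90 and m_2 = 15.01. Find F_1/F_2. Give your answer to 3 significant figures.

Δm = 8.90 − (15.01) = -6.11
Flux ratio = 10^(−0.4 Δm) = 10^(−0.4 × -6.11) = 10^2.444 = 278.0

F_1/F_2 ≈ 278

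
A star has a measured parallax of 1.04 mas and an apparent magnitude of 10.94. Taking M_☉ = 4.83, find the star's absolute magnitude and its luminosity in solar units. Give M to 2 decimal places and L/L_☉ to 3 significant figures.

M ≈ 1.03; L/L_☉ ≈ 33.3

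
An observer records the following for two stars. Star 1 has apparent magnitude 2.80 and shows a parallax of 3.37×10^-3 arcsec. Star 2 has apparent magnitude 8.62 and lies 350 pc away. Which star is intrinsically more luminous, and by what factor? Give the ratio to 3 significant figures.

Star 1 is more luminous, by a factor of 153.

Star 1: d = 1/p = 1/3.37×10^-3″ = 296.7 pc
Star 1: M = m − 5 log₁₀ d + 5 = 2.80 − 5·2.4724 + 5 = -4.562
Star 2: M = m − 5 log₁₀ d + 5 = 8.62 − 5·2.5441 + 5 = 0.900
ΔM = M_1 − M_2 = -4.562 − (0.900) = -5.462; smaller M is more luminous → Star 1.
L ratio = 10^(0.4 |ΔM|) = 10^2.185 = 153.0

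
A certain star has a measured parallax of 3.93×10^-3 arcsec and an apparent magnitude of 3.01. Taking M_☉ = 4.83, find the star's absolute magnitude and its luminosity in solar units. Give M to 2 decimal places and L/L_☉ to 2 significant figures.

d = 1/p = 1/3.93×10^-3″ = 254.5 pc
M = m − 5 log₁₀ d + 5 = 3.01 − 5·2.4056 + 5 = -4.018
M − M_☉ = -4.018 − 4.83 = -8.848
L/L_☉ = 10^(−0.4 × -8.848) = 3461

M ≈ -4.02; L/L_☉ ≈ 3500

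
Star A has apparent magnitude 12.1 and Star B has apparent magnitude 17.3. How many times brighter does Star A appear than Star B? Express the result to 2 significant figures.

Δm = 12.1 − (17.3) = -5.2
Flux ratio = 10^(−0.4 Δm) = 10^(−0.4 × -5.2) = 10^2.080 = 120.2

120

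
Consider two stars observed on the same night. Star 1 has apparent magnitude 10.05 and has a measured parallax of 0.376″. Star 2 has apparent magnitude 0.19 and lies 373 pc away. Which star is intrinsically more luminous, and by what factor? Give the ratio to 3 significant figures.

Star 2 is more luminous, by a factor of 1.73×10^8.

Star 1: d = 1/p = 1/0.376″ = 2.660 pc
Star 1: M = m − 5 log₁₀ d + 5 = 10.05 − 5·0.4248 + 5 = 12.926
Star 2: M = m − 5 log₁₀ d + 5 = 0.19 − 5·2.5717 + 5 = -7.669
ΔM = M_1 − M_2 = 12.926 − (-7.669) = 20.594; smaller M is more luminous → Star 2.
L ratio = 10^(0.4 |ΔM|) = 10^8.238 = 1.729×10^8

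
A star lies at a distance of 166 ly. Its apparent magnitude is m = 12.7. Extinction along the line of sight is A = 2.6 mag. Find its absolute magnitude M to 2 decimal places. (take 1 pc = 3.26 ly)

M ≈ 6.57

d = 166 ly / 3.26 = 50.92 pc
5 log₁₀(d/10 pc) = 5 log₁₀(50.92) − 5 = 3.534
M = m − 5 log₁₀(d/10) − A = 12.7 − 3.534 − 2.6 = 6.566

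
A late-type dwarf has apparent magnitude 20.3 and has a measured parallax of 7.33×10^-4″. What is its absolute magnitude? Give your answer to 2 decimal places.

d = 1/p = 1/7.33×10^-4″ = 1364 pc
5 log₁₀(d/10 pc) = 5 log₁₀(1364) − 5 = 10.674
M = m − 5 log₁₀(d/10) = 20.3 − 10.674 = 9.626

M ≈ 9.63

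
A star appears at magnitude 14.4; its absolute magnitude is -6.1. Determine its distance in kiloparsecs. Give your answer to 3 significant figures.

μ = m − M = 20.500
m − M = 5 log₁₀ d − 5
log₁₀ d = (m − M)/5 + 1 = 5.1000
d = 10^5.1000 = 125900 pc
= 125.9 kpc

d ≈ 126 kpc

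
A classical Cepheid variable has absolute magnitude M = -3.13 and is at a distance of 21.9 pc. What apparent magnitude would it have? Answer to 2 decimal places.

m ≈ -1.43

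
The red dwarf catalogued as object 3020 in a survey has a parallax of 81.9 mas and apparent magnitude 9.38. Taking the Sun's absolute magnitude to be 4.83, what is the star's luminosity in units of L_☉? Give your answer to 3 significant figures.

L/L_☉ ≈ 0.0226

d = 1/p = 1000/81.9 mas = 12.21 pc
M = m − 5 log₁₀ d + 5 = 9.38 − 5·1.0867 + 5 = 8.946
M − M_☉ = 8.946 − 4.83 = 4.116
L/L_☉ = 10^(−0.4 × 4.116) = 0.02256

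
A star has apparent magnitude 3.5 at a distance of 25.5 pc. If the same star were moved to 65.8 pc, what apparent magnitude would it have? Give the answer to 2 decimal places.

m ≈ 5.56

Flux ∝ 1/d², so Δm = 5 log₁₀(d₂/d₁) = 5 log₁₀(65.8/25.5) = 2.058
m₂ = m₁ + Δm = 3.5 + (2.058) = 5.558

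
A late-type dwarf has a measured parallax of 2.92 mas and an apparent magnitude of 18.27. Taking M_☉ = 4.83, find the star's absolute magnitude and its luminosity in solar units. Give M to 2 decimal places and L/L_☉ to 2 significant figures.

M ≈ 10.60; L/L_☉ ≈ 4.9×10^-3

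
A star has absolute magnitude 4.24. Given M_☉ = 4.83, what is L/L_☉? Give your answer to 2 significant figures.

L/L_☉ ≈ 1.7

M − M_☉ = 4.24 − 4.83 = -0.590
L/L_☉ = 10^(−0.4 (M − M_☉)) = 10^0.236 = 1.722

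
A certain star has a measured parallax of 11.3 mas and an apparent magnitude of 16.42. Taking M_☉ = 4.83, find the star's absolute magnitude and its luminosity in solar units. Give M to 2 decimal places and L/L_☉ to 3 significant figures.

M ≈ 11.69; L/L_☉ ≈ 1.81×10^-3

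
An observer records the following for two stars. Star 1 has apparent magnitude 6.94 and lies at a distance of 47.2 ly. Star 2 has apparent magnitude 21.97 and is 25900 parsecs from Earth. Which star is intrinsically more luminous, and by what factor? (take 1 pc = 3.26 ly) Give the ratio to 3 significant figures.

Star 2 is more luminous, by a factor of 3.11.

Star 1: d = 47.2 ly / 3.26 = 14.48 pc
Star 1: M = m − 5 log₁₀ d + 5 = 6.94 − 5·1.1607 + 5 = 6.136
Star 2: M = m − 5 log₁₀ d + 5 = 21.97 − 5·4.4133 + 5 = 4.904
ΔM = M_1 − M_2 = 6.136 − (4.904) = 1.233; smaller M is more luminous → Star 2.
L ratio = 10^(0.4 |ΔM|) = 10^0.493 = 3.113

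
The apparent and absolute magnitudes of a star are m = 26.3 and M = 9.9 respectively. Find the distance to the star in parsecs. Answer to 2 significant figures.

d ≈ 19000 pc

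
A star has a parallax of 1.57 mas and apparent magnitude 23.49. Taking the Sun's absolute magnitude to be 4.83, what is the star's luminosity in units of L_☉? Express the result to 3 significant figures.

L/L_☉ ≈ 1.39×10^-4

d = 1/p = 1000/1.57 mas = 636.9 pc
M = m − 5 log₁₀ d + 5 = 23.49 − 5·2.8041 + 5 = 14.469
M − M_☉ = 14.469 − 4.83 = 9.639
L/L_☉ = 10^(−0.4 × 9.639) = 1.394×10^-4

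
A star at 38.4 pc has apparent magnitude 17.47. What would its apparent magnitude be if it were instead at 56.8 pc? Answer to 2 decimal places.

m ≈ 18.32

Flux ∝ 1/d², so Δm = 5 log₁₀(d₂/d₁) = 5 log₁₀(56.8/38.4) = 0.850
m₂ = m₁ + Δm = 17.47 + (0.850) = 18.320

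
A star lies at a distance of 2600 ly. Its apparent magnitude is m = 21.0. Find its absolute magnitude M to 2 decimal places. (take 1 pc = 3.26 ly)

M ≈ 11.49

d = 2600 ly / 3.26 = 797.5 pc
5 log₁₀(d/10 pc) = 5 log₁₀(797.5) − 5 = 9.509
M = m − 5 log₁₀(d/10) = 21.0 − 9.509 = 11.491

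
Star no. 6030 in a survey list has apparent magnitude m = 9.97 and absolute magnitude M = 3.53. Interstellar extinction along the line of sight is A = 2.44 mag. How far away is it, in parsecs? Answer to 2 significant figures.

d ≈ 63 pc

m − M = 5 log₁₀(d/10 pc) + A  ⇒  9.97 − (3.53) − 2.44 = 5 log₁₀(d/10)
4.000 = 5 log₁₀(d/10)
log₁₀ d = (m − M − A)/5 + 1 = 1.8000
d = 10^1.8000 = 63.10 pc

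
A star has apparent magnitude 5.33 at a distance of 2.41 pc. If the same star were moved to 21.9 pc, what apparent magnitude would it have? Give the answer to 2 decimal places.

m ≈ 10.12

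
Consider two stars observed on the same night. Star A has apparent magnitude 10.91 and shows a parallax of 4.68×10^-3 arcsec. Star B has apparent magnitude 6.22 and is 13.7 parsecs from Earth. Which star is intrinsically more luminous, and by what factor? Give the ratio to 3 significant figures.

Star A is more luminous, by a factor of 3.24.

Star A: d = 1/p = 1/4.68×10^-3″ = 213.7 pc
Star A: M = m − 5 log₁₀ d + 5 = 10.91 − 5·2.3298 + 5 = 4.261
Star B: M = m − 5 log₁₀ d + 5 = 6.22 − 5·1.1367 + 5 = 5.536
ΔM = M_A − M_B = 4.261 − (5.536) = -1.275; smaller M is more luminous → Star A.
L ratio = 10^(0.4 |ΔM|) = 10^0.510 = 3.236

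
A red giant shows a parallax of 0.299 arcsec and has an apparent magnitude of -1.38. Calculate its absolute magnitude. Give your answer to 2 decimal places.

M ≈ 1.00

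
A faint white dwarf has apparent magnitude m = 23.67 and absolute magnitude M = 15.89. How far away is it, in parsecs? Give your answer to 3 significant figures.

d ≈ 360 pc

μ = m − M = 7.780
m − M = 5 log₁₀ d − 5
log₁₀ d = (m − M)/5 + 1 = 2.5560
d = 10^2.5560 = 359.7 pc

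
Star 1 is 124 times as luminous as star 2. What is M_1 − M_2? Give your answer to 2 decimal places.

M_1 − M_2 ≈ -5.23

Pogson: ΔM = −2.5 log₁₀(ratio) = −2.5 log₁₀(124) = −2.5 × 2.0934 = -5.234
Star 1 is brighter, so it has the smaller magnitude: the difference is negative.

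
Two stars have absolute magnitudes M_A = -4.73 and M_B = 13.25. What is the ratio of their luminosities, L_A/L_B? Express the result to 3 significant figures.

L_A/L_B ≈ 1.56×10^7

ΔM = M_A − M_B = -17.98
L_A/L_B = 10^(−0.4 ΔM) = 10^7.192 = 1.556×10^7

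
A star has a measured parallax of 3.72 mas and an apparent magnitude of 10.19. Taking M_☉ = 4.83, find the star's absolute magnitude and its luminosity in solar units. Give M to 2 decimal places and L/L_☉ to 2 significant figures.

M ≈ 3.04; L/L_☉ ≈ 5.2

d = 1/p = 1000/3.72 mas = 268.8 pc
M = m − 5 log₁₀ d + 5 = 10.19 − 5·2.4295 + 5 = 3.043
M − M_☉ = 3.043 − 4.83 = -1.787
L/L_☉ = 10^(−0.4 × -1.787) = 5.187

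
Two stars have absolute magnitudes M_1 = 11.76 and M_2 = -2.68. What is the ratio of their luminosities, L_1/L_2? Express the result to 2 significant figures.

L_1/L_2 ≈ 1.7×10^-6

ΔM = M_1 − M_2 = 14.44
L_1/L_2 = 10^(−0.4 ΔM) = 10^-5.776 = 1.675×10^-6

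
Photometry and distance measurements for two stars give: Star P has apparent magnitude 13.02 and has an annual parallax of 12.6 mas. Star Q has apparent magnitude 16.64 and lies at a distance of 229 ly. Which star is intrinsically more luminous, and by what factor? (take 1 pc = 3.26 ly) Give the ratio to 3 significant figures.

Star P: p = 12.6 mas = 0.0126″ → d = 1/p = 79.37 pc
Star P: M = m − 5 log₁₀ d + 5 = 13.02 − 5·1.8996 + 5 = 8.522
Star Q: d = 229 ly / 3.26 = 70.25 pc
Star Q: M = m − 5 log₁₀ d + 5 = 16.64 − 5·1.8466 + 5 = 12.407
ΔM = M_P − M_Q = 8.522 − (12.407) = -3.885; smaller M is more luminous → Star P.
L ratio = 10^(0.4 |ΔM|) = 10^1.554 = 35.81

Star P is more luminous, by a factor of 35.8.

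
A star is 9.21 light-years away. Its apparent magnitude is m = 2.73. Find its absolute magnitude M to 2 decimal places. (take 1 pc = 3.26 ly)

d = 9.21 ly / 3.26 = 2.825 pc
5 log₁₀(d/10 pc) = 5 log₁₀(2.825) − 5 = -2.745
M = m − 5 log₁₀(d/10) = 2.73 + 2.745 = 5.475

M ≈ 5.47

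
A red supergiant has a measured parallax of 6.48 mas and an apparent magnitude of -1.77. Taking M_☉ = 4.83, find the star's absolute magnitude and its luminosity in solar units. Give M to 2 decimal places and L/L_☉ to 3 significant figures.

M ≈ -7.71; L/L_☉ ≈ 104000

d = 1/p = 1000/6.48 mas = 154.3 pc
M = m − 5 log₁₀ d + 5 = -1.77 − 5·2.1884 + 5 = -7.712
M − M_☉ = -7.712 − 4.83 = -12.542
L/L_☉ = 10^(−0.4 × -12.542) = 104000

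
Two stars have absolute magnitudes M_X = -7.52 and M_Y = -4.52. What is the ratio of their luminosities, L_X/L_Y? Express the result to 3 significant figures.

L_X/L_Y ≈ 15.8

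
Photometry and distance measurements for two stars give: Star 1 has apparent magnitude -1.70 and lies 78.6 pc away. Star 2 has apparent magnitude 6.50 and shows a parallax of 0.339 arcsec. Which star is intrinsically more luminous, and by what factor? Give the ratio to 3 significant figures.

Star 1: M = m − 5 log₁₀ d + 5 = -1.70 − 5·1.8954 + 5 = -6.177
Star 2: d = 1/p = 1/0.339″ = 2.950 pc
Star 2: M = m − 5 log₁₀ d + 5 = 6.50 − 5·0.4698 + 5 = 9.151
ΔM = M_1 − M_2 = -6.177 − (9.151) = -15.328; smaller M is more luminous → Star 1.
L ratio = 10^(0.4 |ΔM|) = 10^6.131 = 1.353×10^6

Star 1 is more luminous, by a factor of 1.35×10^6.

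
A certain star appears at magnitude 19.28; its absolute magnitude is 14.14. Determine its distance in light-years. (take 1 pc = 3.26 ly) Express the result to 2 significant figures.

d ≈ 350 ly

μ = m − M = 5.140
m − M = 5 log₁₀ d − 5
log₁₀ d = (m − M)/5 + 1 = 2.0280
d = 10^2.0280 = 106.7 pc
= 347.7 ly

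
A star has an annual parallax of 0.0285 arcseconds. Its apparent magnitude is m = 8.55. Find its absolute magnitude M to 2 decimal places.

d = 1/p = 1/0.0285″ = 35.09 pc
5 log₁₀(d/10 pc) = 5 log₁₀(35.09) − 5 = 2.726
M = m − 5 log₁₀(d/10) = 8.55 − 2.726 = 5.824

M ≈ 5.82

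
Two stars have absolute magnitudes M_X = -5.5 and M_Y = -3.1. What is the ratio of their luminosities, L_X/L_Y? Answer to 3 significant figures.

ΔM = M_X − M_Y = -2.4
L_X/L_Y = 10^(−0.4 ΔM) = 10^0.960 = 9.120

L_X/L_Y ≈ 9.12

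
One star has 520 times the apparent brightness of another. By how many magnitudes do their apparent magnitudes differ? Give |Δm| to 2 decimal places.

|Δm| ≈ 6.79

Pogson: Δm = −2.5 log₁₀(ratio) = −2.5 log₁₀(520) = −2.5 × 2.7160 = -6.790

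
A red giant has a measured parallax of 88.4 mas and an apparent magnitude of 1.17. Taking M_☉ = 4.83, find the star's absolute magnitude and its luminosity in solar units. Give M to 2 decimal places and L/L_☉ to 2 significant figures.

d = 1/p = 1000/88.4 mas = 11.31 pc
M = m − 5 log₁₀ d + 5 = 1.17 − 5·1.0535 + 5 = 0.902
M − M_☉ = 0.902 − 4.83 = -3.928
L/L_☉ = 10^(−0.4 × -3.928) = 37.25

M ≈ 0.90; L/L_☉ ≈ 37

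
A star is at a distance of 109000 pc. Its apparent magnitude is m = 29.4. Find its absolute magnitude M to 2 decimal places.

M ≈ 9.21

5 log₁₀(d/10 pc) = 5 log₁₀(109000) − 5 = 20.187
M = m − 5 log₁₀(d/10) = 29.4 − 20.187 = 9.213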